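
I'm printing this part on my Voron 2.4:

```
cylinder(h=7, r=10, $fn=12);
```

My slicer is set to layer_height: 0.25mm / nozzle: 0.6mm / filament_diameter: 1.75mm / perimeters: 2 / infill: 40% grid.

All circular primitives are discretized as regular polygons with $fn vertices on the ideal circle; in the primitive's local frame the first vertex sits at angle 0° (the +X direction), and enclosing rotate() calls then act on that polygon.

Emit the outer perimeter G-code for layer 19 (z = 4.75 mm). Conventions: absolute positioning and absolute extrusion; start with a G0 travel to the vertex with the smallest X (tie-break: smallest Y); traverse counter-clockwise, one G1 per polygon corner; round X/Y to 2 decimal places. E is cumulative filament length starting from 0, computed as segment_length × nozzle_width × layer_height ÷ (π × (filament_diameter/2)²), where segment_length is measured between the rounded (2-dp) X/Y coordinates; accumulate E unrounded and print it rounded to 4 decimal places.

At z = 4.75 mm: the r=10 cylinder gives a regular 12-gon of circumradius 10 (constant along its height). The outline is a single polygon with 12 vertices. Extrusion per mm of travel: 0.6 × 0.25 / (π × 0.875²) = 0.062363. Accumulating E over each segment gives final E = 3.8737.

G0 X-10.00 Y0.00 Z4.75
G1 X-8.66 Y-5.00 E0.3228
G1 X-5.00 Y-8.66 E0.6456
G1 X0.00 Y-10.00 E0.9684
G1 X5.00 Y-8.66 E1.2912
G1 X8.66 Y-5.00 E1.6140
G1 X10.00 Y0.00 E1.9369
G1 X8.66 Y5.00 E2.2597
G1 X5.00 Y8.66 E2.5825
G1 X0.00 Y10.00 E2.9053
G1 X-5.00 Y8.66 E3.2281
G1 X-8.66 Y5.00 E3.5509
G1 X-10.00 Y0.00 E3.8737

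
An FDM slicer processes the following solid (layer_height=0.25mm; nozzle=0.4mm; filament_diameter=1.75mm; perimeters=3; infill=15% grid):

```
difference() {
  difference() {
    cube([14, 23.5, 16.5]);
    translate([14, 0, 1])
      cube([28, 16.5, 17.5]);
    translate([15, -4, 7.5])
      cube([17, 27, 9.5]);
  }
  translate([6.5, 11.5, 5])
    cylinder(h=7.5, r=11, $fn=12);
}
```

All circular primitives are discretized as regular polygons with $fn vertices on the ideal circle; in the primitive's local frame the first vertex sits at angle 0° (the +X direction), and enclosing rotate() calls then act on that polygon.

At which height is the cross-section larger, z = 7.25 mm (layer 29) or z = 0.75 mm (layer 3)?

Layer 29 (z = 7.25): the 14×23.5 cube contributes its full rectangle (area 329.00 mm²); the cube at (14, 0) is present — its section is the full 28×16.5 rectangle (area 462.00 mm²); the cube at (15, -4) is not intersected at this z (z outside [7.5, 17]); Taking the first minus the rest: starting from the 14×23.5 cube (329.00 mm²), the 28×16.5 cube at (14, 0) misses the remaining region (no effect) — area = 329.00 mm²; the r=11 cylinder at (6.5, 11.5) gives a regular 12-gon of circumradius 11 (constant along its height) (area = (12/2)·11.000²·sin(360°/12) = 363.00 mm²); Subtracting the remaining from the first: starting from that combined region (329.00 mm²), the r=11 cylinder at (6.5, 11.5) partially overlaps it — only the 277.95 mm² overlap (of its 363.00 mm²) is removed, clipping the outline — area = 51.05 mm². So its area = 51.05 mm². Layer 3 (z = 0.75): the 14×23.5 cube contributes its full rectangle (area 329.00 mm²); the cube at (14, 0) does not reach this height (z outside [1, 18.5]); the cube at (15, -4) is not intersected at this z (z outside [7.5, 17]); After the difference (first − rest): none of the subtracted shapes is present at this height, so the 14×23.5 cube is unchanged — area = 329.00 mm²; the cylinder at (6.5, 11.5) is not intersected at this z (z outside [5, 12.5]); Subtracting the remaining from the first: none of the subtracted shapes is present at this height, so that combined region is unchanged — area = 329.00 mm². So its area = 329.00 mm². Layer 3 is larger (329.00 vs 51.05 mm²).

layer 3 (z = 0.75 mm)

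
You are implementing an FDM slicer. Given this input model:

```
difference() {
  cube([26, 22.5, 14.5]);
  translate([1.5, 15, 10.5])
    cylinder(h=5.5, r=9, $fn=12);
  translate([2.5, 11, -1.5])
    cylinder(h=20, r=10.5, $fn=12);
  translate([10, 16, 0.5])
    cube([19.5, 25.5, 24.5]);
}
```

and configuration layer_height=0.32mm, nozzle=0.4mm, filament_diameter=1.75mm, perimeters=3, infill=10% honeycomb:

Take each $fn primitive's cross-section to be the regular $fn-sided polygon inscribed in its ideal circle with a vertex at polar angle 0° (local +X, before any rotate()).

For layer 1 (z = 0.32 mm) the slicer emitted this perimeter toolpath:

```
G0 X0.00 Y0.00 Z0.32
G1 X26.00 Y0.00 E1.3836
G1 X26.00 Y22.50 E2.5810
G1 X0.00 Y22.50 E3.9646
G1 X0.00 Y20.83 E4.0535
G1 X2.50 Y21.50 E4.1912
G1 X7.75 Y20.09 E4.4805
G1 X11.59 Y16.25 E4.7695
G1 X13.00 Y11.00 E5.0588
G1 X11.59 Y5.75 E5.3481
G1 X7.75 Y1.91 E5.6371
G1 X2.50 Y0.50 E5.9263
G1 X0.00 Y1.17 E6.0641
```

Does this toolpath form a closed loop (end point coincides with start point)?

no

Start point (G0): (0.00, 0.00). End point (last G1): the path does not return to the start — open.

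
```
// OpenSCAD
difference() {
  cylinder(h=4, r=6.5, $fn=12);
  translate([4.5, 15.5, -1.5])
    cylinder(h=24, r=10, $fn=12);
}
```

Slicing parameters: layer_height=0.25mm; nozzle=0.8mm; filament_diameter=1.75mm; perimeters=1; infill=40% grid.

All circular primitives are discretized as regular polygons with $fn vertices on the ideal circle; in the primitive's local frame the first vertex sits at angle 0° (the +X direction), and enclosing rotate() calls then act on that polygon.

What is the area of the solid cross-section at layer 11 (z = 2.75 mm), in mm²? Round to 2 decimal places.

126.75 mm²

At z = 2.75 mm: the r=6.5 cylinder gives a regular 12-gon of circumradius 6.5 (constant along its height) (area = (12/2)·6.500²·sin(360°/12) = 126.75 mm²); the r=10 cylinder at (4.5, 15.5) contributes a regular 12-gon of circumradius 10 (area = (12/2)·10.000²·sin(360°/12) = 300.00 mm²); Taking the first minus the rest: starting from the r=6.5 cylinder (126.75 mm²), the r=10 cylinder at (4.5, 15.5) misses the remaining region (no effect) — area = 126.75 mm². Overall, the cross-section is a single solid region. Net area = 126.75 mm².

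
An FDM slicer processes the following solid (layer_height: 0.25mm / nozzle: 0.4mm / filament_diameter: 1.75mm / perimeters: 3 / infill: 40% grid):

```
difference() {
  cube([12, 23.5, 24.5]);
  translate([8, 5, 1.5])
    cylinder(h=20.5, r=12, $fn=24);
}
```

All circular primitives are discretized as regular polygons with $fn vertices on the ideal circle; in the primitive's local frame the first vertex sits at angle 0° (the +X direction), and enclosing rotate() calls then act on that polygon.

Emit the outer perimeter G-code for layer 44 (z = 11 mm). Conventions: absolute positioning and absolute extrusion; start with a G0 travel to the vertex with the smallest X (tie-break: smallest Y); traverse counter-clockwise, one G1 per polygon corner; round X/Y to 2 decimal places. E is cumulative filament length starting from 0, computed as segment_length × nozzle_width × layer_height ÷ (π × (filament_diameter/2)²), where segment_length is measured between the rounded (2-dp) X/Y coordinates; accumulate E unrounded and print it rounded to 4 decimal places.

At z = 11 mm: the cube (footprint 12×23.5) is included at this height; the r=12 cylinder at (8, 5) gives a regular 24-gon of circumradius 12 (constant along its height); Taking the first minus the rest: starting from the 12×23.5 cube, the r=12 cylinder at (8, 5) partially overlaps it — only the 194.53 mm² overlap (of its 447.24 mm²) is removed, clipping the outline — 1 connected region. The outline is a single polygon with 8 vertices. Extrusion per mm of travel: 0.4 × 0.25 / (π × 0.875²) = 0.041575. Accumulating E over each segment gives final E = 1.7381.

G0 X0.00 Y13.86 Z11.00
G1 X2.00 Y15.39 E0.1047
G1 X4.89 Y16.59 E0.2348
G1 X8.00 Y17.00 E0.3652
G1 X11.11 Y16.59 E0.4956
G1 X12.00 Y16.22 E0.5357
G1 X12.00 Y23.50 E0.8384
G1 X0.00 Y23.50 E1.3373
G1 X0.00 Y13.86 E1.7381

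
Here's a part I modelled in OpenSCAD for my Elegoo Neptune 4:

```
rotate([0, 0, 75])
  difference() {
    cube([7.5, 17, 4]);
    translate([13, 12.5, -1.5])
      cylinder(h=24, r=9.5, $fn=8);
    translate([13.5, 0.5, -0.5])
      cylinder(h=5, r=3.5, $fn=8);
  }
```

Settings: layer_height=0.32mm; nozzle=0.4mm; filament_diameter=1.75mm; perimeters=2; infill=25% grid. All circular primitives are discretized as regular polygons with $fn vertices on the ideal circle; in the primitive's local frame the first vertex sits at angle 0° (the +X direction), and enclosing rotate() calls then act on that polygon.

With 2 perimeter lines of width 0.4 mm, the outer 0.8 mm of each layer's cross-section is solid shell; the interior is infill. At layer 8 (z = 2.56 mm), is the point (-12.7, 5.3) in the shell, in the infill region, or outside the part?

At z = 2.56 mm: the cube (footprint 7.5×17) is included at this height; the cylinder at (13, 12.5): section is a regular 8-gon, circumradius r=9.5; the r=3.5 cylinder at (13.5, 0.5) contributes a regular 8-gon of circumradius 3.5; Subtracting the remaining from the first: starting from the 7.5×17 cube, the r=9.5 cylinder at (13, 12.5) partially overlaps it — only the 31.64 mm² overlap (of its 255.27 mm²) is removed, clipping the outline; the r=3.5 cylinder at (13.5, 0.5) misses the remaining region (no effect) — 1 connected region; (whole slice rotated 75° about Z — lengths, areas and connectivity unchanged). Overall, the cross-section is a single solid region. Undo the 75° rotation: the query point maps to (1.832, 13.639) in the un-rotated model frame. The nearest boundary edge runs (0.00, 0.00)→(0.00, 17.00); distance from the point to it = 1.83 mm. The point is inside the cross-section and 1.83 mm from the nearest boundary — more than the 0.8 mm shell width (2 × 0.4), so it's in the infill interior.

infill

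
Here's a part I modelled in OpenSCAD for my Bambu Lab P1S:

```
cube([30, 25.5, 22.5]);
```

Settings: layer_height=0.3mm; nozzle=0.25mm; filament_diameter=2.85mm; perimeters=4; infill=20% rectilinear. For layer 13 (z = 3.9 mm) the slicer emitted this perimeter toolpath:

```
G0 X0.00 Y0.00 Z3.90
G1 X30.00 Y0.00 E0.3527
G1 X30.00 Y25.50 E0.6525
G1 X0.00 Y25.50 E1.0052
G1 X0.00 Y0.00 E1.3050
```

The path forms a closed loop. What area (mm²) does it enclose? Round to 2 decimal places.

765.00 mm²

Apply the shoelace formula to the sequence of (X, Y) vertices; enclosed area = 765.00 mm².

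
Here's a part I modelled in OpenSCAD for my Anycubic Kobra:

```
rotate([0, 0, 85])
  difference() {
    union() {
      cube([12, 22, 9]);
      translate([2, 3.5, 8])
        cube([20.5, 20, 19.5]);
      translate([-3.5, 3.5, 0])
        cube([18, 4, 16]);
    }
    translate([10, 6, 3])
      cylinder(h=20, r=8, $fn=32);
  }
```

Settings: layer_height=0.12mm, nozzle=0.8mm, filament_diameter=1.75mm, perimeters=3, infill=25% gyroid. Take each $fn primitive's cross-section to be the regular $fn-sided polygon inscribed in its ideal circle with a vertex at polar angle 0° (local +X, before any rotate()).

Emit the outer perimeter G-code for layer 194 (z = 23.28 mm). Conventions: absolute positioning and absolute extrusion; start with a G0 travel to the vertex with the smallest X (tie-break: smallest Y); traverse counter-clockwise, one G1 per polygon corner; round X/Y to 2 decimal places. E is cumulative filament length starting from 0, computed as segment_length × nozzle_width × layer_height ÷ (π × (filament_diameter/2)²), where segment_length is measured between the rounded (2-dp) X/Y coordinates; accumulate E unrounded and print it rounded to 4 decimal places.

G0 X-23.24 Y4.04 Z23.28
G1 X-3.31 Y2.30 E0.7985
G1 X-1.53 Y22.72 E1.6166
G1 X-21.45 Y24.46 E2.4146
G1 X-23.24 Y4.04 E3.2328

At z = 23.28 mm: the cube does not reach this height (z outside [0, 9]); the 20.5×20 cube at (2, 3.5) contributes its full rectangle; the cube at (-3.5, 3.5) is not intersected at this z (z outside [0, 16]); Merging all regions: only the 20.5×20 cube at (2, 3.5) is present, so the union is just that shape — 1 connected region; the cylinder at (10, 6) does not reach this height (z outside [3, 23]); Taking the first minus the rest: none of the subtracted shapes is present at this height, so the result so far is unchanged — 1 connected region; (whole slice rotated 85° about Z — lengths, areas and connectivity unchanged). The outline is a single polygon with 4 vertices. Extrusion per mm of travel: 0.8 × 0.12 / (π × 0.875²) = 0.039912. Accumulating E over each segment gives final E = 3.2328.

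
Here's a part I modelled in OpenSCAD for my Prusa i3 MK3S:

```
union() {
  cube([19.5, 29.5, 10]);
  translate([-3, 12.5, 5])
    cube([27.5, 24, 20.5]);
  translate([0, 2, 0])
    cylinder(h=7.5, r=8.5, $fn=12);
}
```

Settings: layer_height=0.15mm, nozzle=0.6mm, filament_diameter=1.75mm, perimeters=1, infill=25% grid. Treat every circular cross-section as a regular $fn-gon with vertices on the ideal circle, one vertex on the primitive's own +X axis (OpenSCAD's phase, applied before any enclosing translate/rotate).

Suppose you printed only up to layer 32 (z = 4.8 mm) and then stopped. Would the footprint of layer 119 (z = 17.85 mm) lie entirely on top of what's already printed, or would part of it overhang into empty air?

part overhangs

Compare the two slices. At z = 4.8: the cube (footprint 19.5×29.5) is included at this height (area 575.25 mm²); the cube at (-3, 12.5) does not reach this height (z outside [5, 25.5]); the r=8.5 cylinder at (0, 2) contributes a regular 12-gon of circumradius 8.5 (area = (12/2)·8.500²·sin(360°/12) = 216.75 mm²); Taking the union: the regions partially overlap — summed areas 792.00 mm² minus the doubly-counted overlap 70.65 mm² gives 721.35 mm² — area = 721.35 mm². At z = 17.85: the cube is absent (z outside [0, 10]); the 27.5×24 cube at (-3, 12.5) contributes its full rectangle (area 660.00 mm²); the cylinder at (0, 2) does not reach this height (z outside [0, 7.5]); Combining (union): only the 27.5×24 cube at (-3, 12.5) is present, so the union is just that shape — area = 660.00 mm². Checking containment: at z = 17.85 the cross-section extends beyond the z = 4.8 cross-section by about 328.50 mm².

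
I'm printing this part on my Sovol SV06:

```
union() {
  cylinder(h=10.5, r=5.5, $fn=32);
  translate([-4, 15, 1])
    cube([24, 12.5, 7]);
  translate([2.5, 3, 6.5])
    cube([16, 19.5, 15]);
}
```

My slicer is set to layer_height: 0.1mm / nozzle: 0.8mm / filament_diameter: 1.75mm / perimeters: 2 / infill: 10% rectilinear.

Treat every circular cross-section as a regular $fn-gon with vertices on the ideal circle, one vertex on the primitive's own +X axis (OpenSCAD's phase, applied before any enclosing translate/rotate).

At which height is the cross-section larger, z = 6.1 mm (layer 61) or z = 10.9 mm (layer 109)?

layer 61 (z = 6.1 mm)

Layer 61 (z = 6.1): the cylinder: section is a regular 32-gon, circumradius r=5.5 (area = (32/2)·5.500²·sin(360°/32) = 94.42 mm²); the 24×12.5 cube at (-4, 15) contributes its full rectangle (area 300.00 mm²); the cube at (2.5, 3) is absent (z outside [6.5, 21.5]); Merging all regions: the 2 present regions are separate (no shared area or edge), so areas and boundary lengths simply add and each stays a separate island — area = 394.42 mm². So its area = 394.42 mm². Layer 109 (z = 10.9): the cylinder is not intersected at this z (z outside [0, 10.5]); the cube at (-4, 15) is not intersected at this z (z outside [1, 8]); the cube at (2.5, 3) is present — its section is the full 16×19.5 rectangle (area 312.00 mm²); Merging all regions: only the 16×19.5 cube at (2.5, 3) is present, so the union is just that shape — area = 312.00 mm². So its area = 312.00 mm². Layer 61 is larger (394.42 vs 312.00 mm²).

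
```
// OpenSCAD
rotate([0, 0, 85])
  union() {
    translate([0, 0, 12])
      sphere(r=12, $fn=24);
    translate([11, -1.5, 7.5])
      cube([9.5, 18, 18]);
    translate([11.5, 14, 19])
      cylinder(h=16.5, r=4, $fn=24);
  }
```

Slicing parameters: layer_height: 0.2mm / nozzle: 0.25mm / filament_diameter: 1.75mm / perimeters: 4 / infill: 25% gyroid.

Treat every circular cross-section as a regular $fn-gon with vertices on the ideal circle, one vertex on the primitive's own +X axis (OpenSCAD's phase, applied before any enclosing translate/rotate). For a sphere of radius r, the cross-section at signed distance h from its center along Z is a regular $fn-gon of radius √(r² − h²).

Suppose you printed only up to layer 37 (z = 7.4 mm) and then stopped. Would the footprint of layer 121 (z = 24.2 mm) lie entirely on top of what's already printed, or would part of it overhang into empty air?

part overhangs

Compare the two slices. At z = 7.4: the sphere: section is a regular 24-gon, circumradius = √(r²−h²) = √(12²−4.6²) = 11.083 (area = (24/2)·11.083²·sin(360°/24) = 381.52 mm²); the cube at (11, -1.5) does not reach this height (z outside [7.5, 25.5]); the cylinder at (11.5, 14) is absent (z outside [19, 35.5]); Taking the union: only the r=12 sphere is present, so the union is just that shape — area = 381.52 mm²; (rotated 85° about Z; rotation is an isometry so areas/perimeters/island counts are preserved). At z = 24.2: the sphere is not intersected at this z (|z−center|=12.200 > r=12); the cube at (11, -1.5) (footprint 9.5×18) is included at this height (area 171.00 mm²); the r=4 cylinder at (11.5, 14) gives a regular 24-gon of circumradius 4 (constant along its height) (area = (24/2)·4.000²·sin(360°/24) = 49.69 mm²); Combining (union): the regions partially overlap — summed areas 220.69 mm² minus the doubly-counted overlap 24.90 mm² gives 195.80 mm² — area = 195.80 mm²; (rotated 85° about Z; rotation is an isometry so areas/perimeters/island counts are preserved). Checking containment: at z = 24.2 the cross-section extends beyond the z = 7.4 cross-section by about 195.74 mm².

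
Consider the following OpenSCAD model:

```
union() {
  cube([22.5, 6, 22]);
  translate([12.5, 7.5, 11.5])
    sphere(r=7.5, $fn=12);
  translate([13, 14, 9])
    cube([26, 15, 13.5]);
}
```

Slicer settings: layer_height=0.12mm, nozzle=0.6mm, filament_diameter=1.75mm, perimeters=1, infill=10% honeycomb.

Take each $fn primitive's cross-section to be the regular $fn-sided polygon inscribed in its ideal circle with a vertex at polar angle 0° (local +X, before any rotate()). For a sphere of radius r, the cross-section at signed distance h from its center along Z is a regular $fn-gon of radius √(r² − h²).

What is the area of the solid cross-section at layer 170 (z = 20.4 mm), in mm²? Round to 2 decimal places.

525.00 mm²

At z = 20.4 mm: the 22.5×6 cube contributes its full rectangle (area 135.00 mm²); the sphere at (12.5, 7.5) is absent (|z−center|=8.900 > r=7.5); the cube at (13, 14) is present — its section is the full 26×15 rectangle (area 390.00 mm²); Merging all regions: the 2 present regions are separate (no shared area or edge), so areas and boundary lengths simply add and each stays a separate island — area = 525.00 mm². Overall, the cross-section has 2 separate islands. Net area = 525.00 mm².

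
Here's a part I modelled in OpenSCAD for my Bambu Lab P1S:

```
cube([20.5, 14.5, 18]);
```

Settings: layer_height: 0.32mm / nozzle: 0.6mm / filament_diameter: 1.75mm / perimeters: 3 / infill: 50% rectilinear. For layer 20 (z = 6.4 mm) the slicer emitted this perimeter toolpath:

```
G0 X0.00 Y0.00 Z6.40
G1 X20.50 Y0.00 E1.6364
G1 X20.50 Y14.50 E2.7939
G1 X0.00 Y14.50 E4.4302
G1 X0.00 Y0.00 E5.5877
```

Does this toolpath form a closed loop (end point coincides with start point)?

yes

Start point (G0): (0.00, 0.00). End point (last G1): the path returns to the start — closed.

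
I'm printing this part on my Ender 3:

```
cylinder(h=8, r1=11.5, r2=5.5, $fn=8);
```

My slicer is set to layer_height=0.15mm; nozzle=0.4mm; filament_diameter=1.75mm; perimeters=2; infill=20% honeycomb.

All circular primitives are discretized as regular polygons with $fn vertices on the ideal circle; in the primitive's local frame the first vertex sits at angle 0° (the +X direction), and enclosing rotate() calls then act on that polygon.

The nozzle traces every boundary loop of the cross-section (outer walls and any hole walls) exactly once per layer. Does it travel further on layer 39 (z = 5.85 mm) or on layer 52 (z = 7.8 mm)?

Layer 39 (z = 5.85): the cone: at t=0.731 of its height the radius interpolates to r₁+(r₂−r₁)t = 7.113, giving a regular 8-gon of that circumradius (perimeter = 2·8·7.113·sin(180°/8) = 43.55 mm). So its perimeter = 43.55 mm. Layer 52 (z = 7.8): the cone: at t=0.975 of its height the radius interpolates to r₁+(r₂−r₁)t = 5.650, giving a regular 8-gon of that circumradius (perimeter = 2·8·5.650·sin(180°/8) = 34.59 mm). So its perimeter = 34.59 mm. Layer 39 is larger (43.55 vs 34.59 mm).

layer 39 (z = 5.85 mm)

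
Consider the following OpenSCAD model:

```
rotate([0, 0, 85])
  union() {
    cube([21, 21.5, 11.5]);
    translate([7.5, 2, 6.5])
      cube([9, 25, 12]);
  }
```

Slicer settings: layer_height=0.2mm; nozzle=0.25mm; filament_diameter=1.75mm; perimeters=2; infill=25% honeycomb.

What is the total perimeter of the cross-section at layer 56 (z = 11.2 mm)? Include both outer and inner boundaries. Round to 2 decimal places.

96.00 mm

At z = 11.2 mm: the cube (footprint 21×21.5) is included at this height (perimeter 85.00 mm); the cube at (7.5, 2) (footprint 9×25) is included at this height (perimeter 68.00 mm); Combining (union): the regions partially overlap (shared area 175.50 mm²), so the edge portions inside another operand are dropped and the merged outline is re-measured after clipping — boundary = 96.00 mm; (whole slice rotated 85° about Z — lengths, areas and connectivity unchanged). Overall, the cross-section is a single solid region. Total boundary length (outer) = 96.00 mm.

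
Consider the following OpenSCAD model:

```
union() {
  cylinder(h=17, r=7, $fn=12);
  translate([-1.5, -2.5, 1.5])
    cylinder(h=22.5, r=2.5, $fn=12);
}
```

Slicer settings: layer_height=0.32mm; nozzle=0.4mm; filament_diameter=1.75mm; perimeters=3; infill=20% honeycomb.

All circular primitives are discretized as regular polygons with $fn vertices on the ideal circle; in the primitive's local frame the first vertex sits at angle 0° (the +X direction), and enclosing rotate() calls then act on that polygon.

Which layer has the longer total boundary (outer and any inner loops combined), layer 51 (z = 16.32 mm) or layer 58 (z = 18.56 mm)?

Layer 51 (z = 16.32): the r=7 cylinder contributes a regular 12-gon of circumradius 7 (perimeter = 2·12·7.000·sin(180°/12) = 43.48 mm); the cylinder at (-1.5, -2.5): section is a regular 12-gon, circumradius r=2.5 (perimeter = 2·12·2.500·sin(180°/12) = 15.53 mm); Taking the union: the r=2.5 cylinder at (-1.5, -2.5) lies entirely inside the r=7 cylinder, so the union is just the r=7 cylinder — boundary = 43.48 mm. So its perimeter = 43.48 mm. Layer 58 (z = 18.56): the cylinder does not reach this height (z outside [0, 17]); the r=2.5 cylinder at (-1.5, -2.5) contributes a regular 12-gon of circumradius 2.5 (perimeter = 2·12·2.500·sin(180°/12) = 15.53 mm); Merging all regions: only the r=2.5 cylinder at (-1.5, -2.5) is present, so the union is just that shape — boundary = 15.53 mm. So its perimeter = 15.53 mm. Layer 51 is larger (43.48 vs 15.53 mm).

layer 51 (z = 16.32 mm)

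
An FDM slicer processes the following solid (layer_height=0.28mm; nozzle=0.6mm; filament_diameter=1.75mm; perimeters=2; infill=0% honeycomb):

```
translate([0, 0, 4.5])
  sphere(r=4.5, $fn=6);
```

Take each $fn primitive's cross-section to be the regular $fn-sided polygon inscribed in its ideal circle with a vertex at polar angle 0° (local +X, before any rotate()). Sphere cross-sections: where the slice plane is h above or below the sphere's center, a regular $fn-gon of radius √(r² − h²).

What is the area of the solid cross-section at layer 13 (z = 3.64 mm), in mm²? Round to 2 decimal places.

At z = 3.64 mm: the r=4.5 sphere slices to a regular 6-gon of circumradius 4.417 (√(r²−h²) with h=0.86 from center) (area = (6/2)·4.417²·sin(360°/6) = 50.69 mm²). Overall, the cross-section is a single solid region. Net area = 50.69 mm².

50.69 mm²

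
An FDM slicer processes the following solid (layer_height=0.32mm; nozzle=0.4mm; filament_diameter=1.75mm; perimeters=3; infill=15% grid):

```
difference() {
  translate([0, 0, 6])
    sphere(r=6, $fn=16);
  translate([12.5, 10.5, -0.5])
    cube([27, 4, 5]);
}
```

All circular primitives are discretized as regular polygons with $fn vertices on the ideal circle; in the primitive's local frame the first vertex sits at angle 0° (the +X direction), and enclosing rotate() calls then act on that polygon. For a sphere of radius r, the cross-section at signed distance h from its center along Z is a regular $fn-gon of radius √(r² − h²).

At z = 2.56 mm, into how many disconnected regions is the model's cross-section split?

At z = 2.56 mm: the r=6 sphere slices to a regular 16-gon of circumradius 4.916 (√(r²−h²) with h=3.44 from center); the cube at (12.5, 10.5) (footprint 27×4) is included at this height; After the difference (first − rest): starting from the r=6 sphere, the 27×4 cube at (12.5, 10.5) misses the remaining region (no effect) — 1 connected region. The result has 1 disconnected region.

1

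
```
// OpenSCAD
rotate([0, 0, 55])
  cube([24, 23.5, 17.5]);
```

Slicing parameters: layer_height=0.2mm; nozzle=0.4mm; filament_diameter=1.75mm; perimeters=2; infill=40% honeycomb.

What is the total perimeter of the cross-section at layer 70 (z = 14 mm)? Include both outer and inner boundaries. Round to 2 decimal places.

At z = 14 mm: the cube is present — its section is the full 24×23.5 rectangle (perimeter 95.00 mm); (rotated 55° about Z; rotation is an isometry so areas/perimeters/island counts are preserved). Overall, the cross-section is a single solid region. Total boundary length (outer) = 95.00 mm.

95.00 mm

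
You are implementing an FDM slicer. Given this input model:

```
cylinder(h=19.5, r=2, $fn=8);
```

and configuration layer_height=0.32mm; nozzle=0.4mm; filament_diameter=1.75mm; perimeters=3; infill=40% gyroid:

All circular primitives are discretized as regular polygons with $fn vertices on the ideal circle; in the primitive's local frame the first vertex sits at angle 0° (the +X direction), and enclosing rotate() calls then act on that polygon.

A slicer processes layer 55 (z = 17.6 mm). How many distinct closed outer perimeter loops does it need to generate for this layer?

1

At z = 17.6 mm: the r=2 cylinder contributes a regular 8-gon of circumradius 2. The result has 1 disconnected region.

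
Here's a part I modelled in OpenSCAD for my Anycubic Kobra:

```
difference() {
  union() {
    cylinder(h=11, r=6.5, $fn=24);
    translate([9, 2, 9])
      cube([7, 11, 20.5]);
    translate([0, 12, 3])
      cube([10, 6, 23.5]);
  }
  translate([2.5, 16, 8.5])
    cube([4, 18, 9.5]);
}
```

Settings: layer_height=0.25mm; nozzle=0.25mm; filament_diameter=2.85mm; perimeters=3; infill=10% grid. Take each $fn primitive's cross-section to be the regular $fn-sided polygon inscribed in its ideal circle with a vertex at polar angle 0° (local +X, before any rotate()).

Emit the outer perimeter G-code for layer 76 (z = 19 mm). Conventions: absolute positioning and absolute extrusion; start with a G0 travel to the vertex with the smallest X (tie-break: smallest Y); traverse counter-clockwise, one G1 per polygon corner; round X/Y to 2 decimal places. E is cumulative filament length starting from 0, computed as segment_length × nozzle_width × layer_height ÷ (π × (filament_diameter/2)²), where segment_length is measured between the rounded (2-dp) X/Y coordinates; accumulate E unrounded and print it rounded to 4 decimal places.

G0 X0.00 Y12.00 Z19.00
G1 X9.00 Y12.00 E0.0882
G1 X9.00 Y2.00 E0.1861
G1 X16.00 Y2.00 E0.2547
G1 X16.00 Y13.00 E0.3625
G1 X10.00 Y13.00 E0.4213
G1 X10.00 Y18.00 E0.4703
G1 X0.00 Y18.00 E0.5682
G1 X0.00 Y12.00 E0.6270

At z = 19 mm: the cylinder does not reach this height (z outside [0, 11]); the 7×11 cube at (9, 2) contributes its full rectangle; the cube at (0, 12) (footprint 10×6) is included at this height; Combining (union): the regions partially overlap (shared area 1.00 mm²), so overlapping operands fuse into one piece — 1 connected region; the cube at (2.5, 16) does not reach this height (z outside [8.5, 18]); After the difference (first − rest): none of the subtracted shapes is present at this height, so the result so far is unchanged — 1 connected region. The outline is a single polygon with 8 vertices. Extrusion per mm of travel: 0.25 × 0.25 / (π × 1.425²) = 0.009797. Accumulating E over each segment gives final E = 0.6270.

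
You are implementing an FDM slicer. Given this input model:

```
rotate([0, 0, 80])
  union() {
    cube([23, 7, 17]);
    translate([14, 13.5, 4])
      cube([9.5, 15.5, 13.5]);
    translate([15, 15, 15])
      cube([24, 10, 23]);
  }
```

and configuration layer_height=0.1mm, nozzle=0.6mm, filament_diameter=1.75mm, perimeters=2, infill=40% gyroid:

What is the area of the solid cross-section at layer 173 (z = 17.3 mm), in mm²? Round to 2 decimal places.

302.25 mm²

At z = 17.3 mm: the cube is not intersected at this z (z outside [0, 17]); the cube at (14, 13.5) is present — its section is the full 9.5×15.5 rectangle (area 147.25 mm²); the cube at (15, 15) (footprint 24×10) is included at this height (area 240.00 mm²); Merging all regions: the regions partially overlap — summed areas 387.25 mm² minus the doubly-counted overlap 85.00 mm² gives 302.25 mm² — area = 302.25 mm²; (whole slice rotated 80° about Z — lengths, areas and connectivity unchanged). Overall, the cross-section is a single solid region. Net area = 302.25 mm².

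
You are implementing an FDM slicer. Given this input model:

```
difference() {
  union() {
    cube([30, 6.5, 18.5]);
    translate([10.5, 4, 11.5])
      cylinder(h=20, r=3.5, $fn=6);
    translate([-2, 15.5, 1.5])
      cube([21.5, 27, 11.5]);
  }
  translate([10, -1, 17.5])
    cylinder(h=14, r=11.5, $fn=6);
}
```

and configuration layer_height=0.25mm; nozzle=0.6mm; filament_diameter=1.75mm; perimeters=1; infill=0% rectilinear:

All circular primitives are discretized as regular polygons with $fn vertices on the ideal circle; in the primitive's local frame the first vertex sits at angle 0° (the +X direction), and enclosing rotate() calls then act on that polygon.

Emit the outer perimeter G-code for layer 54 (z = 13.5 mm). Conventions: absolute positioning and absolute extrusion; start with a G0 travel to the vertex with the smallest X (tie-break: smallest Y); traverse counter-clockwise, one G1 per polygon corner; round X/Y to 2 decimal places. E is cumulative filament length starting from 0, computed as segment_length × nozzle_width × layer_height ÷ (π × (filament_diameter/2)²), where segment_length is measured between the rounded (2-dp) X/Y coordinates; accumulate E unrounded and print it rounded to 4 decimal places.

At z = 13.5 mm: the cube is present — its section is the full 30×6.5 rectangle; the r=3.5 cylinder at (10.5, 4) gives a regular 6-gon of circumradius 3.5 (constant along its height); the cube at (-2, 15.5) does not reach this height (z outside [1.5, 13]); Taking the union: the regions partially overlap (shared area 29.80 mm²), so overlapping operands fuse into one piece — 1 connected region; the cylinder at (10, -1) is not intersected at this z (z outside [17.5, 31.5]); Subtracting the remaining from the first: none of the subtracted shapes is present at this height, so the result so far is unchanged — 1 connected region. The outline is a single polygon with 8 vertices. Extrusion per mm of travel: 0.6 × 0.25 / (π × 0.875²) = 0.062363. Accumulating E over each segment gives final E = 4.5904.

G0 X0.00 Y0.00 Z13.50
G1 X30.00 Y0.00 E1.8709
G1 X30.00 Y6.50 E2.2762
G1 X12.56 Y6.50 E3.3638
G1 X12.25 Y7.03 E3.4021
G1 X8.75 Y7.03 E3.6204
G1 X8.44 Y6.50 E3.6587
G1 X0.00 Y6.50 E4.1850
G1 X0.00 Y0.00 E4.5904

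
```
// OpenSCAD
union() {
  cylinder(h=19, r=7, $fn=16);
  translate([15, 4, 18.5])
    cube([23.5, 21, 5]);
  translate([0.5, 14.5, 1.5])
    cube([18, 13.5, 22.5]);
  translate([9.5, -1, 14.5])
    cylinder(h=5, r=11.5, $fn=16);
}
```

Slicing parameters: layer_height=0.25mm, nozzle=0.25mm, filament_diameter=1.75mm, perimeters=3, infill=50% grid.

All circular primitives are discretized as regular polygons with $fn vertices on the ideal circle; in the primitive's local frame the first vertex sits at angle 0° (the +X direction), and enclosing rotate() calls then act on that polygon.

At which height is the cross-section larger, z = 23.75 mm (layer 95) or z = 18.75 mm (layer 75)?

layer 75 (z = 18.75 mm)

Layer 95 (z = 23.75): the cylinder is absent (z outside [0, 19]); the cube at (15, 4) is not intersected at this z (z outside [18.5, 23.5]); the cube at (0.5, 14.5) (footprint 18×13.5) is included at this height (area 243.00 mm²); the cylinder at (9.5, -1) is absent (z outside [14.5, 19.5]); Combining (union): only the 18×13.5 cube at (0.5, 14.5) is present, so the union is just that shape — area = 243.00 mm². So its area = 243.00 mm². Layer 75 (z = 18.75): the r=7 cylinder gives a regular 16-gon of circumradius 7 (constant along its height) (area = (16/2)·7.000²·sin(360°/16) = 150.01 mm²); the cube at (15, 4) (footprint 23.5×21) is included at this height (area 493.50 mm²); the cube at (0.5, 14.5) is present — its section is the full 18×13.5 rectangle (area 243.00 mm²); the r=11.5 cylinder at (9.5, -1) gives a regular 16-gon of circumradius 11.5 (constant along its height) (area = (16/2)·11.500²·sin(360°/16) = 404.88 mm²); Merging all regions: the regions partially overlap — summed areas 1291.39 mm² minus the doubly-counted overlap 140.15 mm² gives 1151.24 mm² — area = 1151.24 mm². So its area = 1151.24 mm². Layer 75 is larger (1151.24 vs 243.00 mm²).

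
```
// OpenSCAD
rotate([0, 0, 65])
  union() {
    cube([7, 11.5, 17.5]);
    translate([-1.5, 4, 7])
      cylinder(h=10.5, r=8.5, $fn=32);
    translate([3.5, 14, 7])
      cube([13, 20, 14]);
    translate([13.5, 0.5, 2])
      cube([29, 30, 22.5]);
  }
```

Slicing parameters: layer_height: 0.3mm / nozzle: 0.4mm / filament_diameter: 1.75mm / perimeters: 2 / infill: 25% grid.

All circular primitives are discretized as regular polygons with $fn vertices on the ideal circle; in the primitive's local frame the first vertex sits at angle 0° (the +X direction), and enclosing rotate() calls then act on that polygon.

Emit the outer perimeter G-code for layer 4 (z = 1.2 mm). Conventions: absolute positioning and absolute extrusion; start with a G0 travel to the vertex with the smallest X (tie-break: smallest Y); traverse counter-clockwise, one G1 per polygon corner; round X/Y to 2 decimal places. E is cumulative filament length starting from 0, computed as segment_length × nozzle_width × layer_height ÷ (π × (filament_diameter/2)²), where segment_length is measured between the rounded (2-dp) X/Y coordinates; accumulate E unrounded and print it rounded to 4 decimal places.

G0 X-10.42 Y4.86 Z1.20
G1 X0.00 Y0.00 E0.5736
G1 X2.96 Y6.34 E0.9227
G1 X-7.46 Y11.20 E1.4963
G1 X-10.42 Y4.86 E1.8454

At z = 1.2 mm: the cube (footprint 7×11.5) is included at this height; the cylinder at (-1.5, 4) does not reach this height (z outside [7, 17.5]); the cube at (3.5, 14) is not intersected at this z (z outside [7, 21]); the cube at (13.5, 0.5) does not reach this height (z outside [2, 24.5]); Merging all regions: only the 7×11.5 cube is present, so the union is just that shape — 1 connected region; (whole slice rotated 65° about Z — lengths, areas and connectivity unchanged). The outline is a single polygon with 4 vertices. Extrusion per mm of travel: 0.4 × 0.3 / (π × 0.875²) = 0.049890. Accumulating E over each segment gives final E = 1.8454.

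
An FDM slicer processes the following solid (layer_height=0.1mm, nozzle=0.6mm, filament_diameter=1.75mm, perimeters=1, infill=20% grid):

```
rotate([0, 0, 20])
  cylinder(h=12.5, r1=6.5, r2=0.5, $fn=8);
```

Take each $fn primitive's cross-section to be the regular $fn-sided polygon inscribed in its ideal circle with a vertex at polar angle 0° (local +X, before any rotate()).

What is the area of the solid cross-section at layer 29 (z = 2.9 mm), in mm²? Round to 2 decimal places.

73.80 mm²

At z = 2.9 mm: the cone (r1=6.5→r2=0.5) has section circumradius 5.108 here — a regular 8-gon (area = (8/2)·5.108²·sin(360°/8) = 73.80 mm²); (whole slice rotated 20° about Z — lengths, areas and connectivity unchanged). Overall, the cross-section is a single solid region. Net area = 73.80 mm².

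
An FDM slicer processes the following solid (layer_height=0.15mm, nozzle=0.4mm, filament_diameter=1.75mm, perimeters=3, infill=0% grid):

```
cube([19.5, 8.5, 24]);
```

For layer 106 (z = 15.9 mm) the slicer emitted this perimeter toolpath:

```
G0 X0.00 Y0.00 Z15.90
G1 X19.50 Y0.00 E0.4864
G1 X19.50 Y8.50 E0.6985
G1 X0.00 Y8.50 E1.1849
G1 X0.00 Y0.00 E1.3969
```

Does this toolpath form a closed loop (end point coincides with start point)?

yes

Start point (G0): (0.00, 0.00). End point (last G1): the path returns to the start — closed.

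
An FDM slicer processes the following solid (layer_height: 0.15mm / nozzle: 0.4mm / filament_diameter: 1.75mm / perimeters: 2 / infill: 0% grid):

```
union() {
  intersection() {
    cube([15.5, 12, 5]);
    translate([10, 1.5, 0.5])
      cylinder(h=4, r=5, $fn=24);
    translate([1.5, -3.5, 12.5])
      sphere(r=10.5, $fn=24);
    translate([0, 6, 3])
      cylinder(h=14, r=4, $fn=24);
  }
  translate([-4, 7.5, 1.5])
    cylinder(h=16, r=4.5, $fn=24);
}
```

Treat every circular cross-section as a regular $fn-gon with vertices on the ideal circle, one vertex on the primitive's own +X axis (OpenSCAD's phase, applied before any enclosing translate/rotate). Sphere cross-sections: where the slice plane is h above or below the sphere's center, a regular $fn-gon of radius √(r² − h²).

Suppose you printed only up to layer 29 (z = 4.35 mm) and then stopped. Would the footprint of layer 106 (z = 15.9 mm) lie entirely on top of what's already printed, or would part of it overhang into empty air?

entirely on top

Compare the two slices. At z = 4.35: the 15.5×12 cube contributes its full rectangle (area 186.00 mm²); the r=5 cylinder at (10, 1.5) gives a regular 24-gon of circumradius 5 (constant along its height) (area = (24/2)·5.000²·sin(360°/24) = 77.65 mm²); the r=10.5 sphere at (1.5, -3.5) contributes a regular 24-gon of circumradius √(10.5²−8.15²) = 6.620 (area = (24/2)·6.620²·sin(360°/24) = 136.12 mm²); the r=4 cylinder at (0, 6) gives a regular 24-gon of circumradius 4 (constant along its height) (area = (24/2)·4.000²·sin(360°/24) = 49.69 mm²); Taking the intersection: the r=5 cylinder at (10, 1.5) partially overlaps the 15.5×12 cube; clipping to the common part keeps 53.51 mm²; the r=10.5 sphere at (1.5, -3.5) partially overlaps the running intersection; clipping to the common part keeps 2.29 mm²; the r=4 cylinder at (0, 6) does not overlap the running intersection (empty) — nothing remains; the cylinder at (-4, 7.5): section is a regular 24-gon, circumradius r=4.5 (area = (24/2)·4.500²·sin(360°/24) = 62.89 mm²); Combining (union): only the r=4.5 cylinder at (-4, 7.5) is present, so the union is just that shape — area = 62.89 mm². At z = 15.9: the cube is not intersected at this z (z outside [0, 5]); the cylinder at (10, 1.5) is not intersected at this z (z outside [0.5, 4.5]); the r=10.5 sphere at (1.5, -3.5) slices to a regular 24-gon of circumradius 9.934 (√(r²−h²) with h=3.4 from center) (area = (24/2)·9.934²·sin(360°/24) = 306.51 mm²); the cylinder at (0, 6): section is a regular 24-gon, circumradius r=4 (area = (24/2)·4.000²·sin(360°/24) = 49.69 mm²); After intersecting: at least one operand is absent at this height, so nothing remains; the r=4.5 cylinder at (-4, 7.5) contributes a regular 24-gon of circumradius 4.5 (area = (24/2)·4.500²·sin(360°/24) = 62.89 mm²); Combining (union): only the r=4.5 cylinder at (-4, 7.5) is present, so the union is just that shape — area = 62.89 mm². Checking containment: the cross-section at z = 15.9 is a subset of the cross-section at z = 4.35.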